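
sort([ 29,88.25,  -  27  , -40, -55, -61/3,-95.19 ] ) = [-95.19, - 55 , - 40, -27, -61/3, 29, 88.25] 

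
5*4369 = 21845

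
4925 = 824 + 4101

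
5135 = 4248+887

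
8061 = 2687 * 3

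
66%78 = 66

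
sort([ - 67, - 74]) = [-74, -67]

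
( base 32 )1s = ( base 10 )60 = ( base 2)111100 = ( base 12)50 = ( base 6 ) 140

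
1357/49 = 1357/49=   27.69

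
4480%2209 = 62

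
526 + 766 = 1292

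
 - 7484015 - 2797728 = -10281743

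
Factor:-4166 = -2^1*2083^1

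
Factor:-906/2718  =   - 1/3=- 3^(-1)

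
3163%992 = 187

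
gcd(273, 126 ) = 21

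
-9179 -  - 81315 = 72136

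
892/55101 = 892/55101 = 0.02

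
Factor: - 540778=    - 2^1*7^1*19^2*107^1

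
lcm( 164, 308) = 12628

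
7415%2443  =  86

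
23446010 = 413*56770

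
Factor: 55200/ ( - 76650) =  - 368/511 = - 2^4*7^( - 1)*23^1*73^(  -  1)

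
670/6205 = 134/1241=0.11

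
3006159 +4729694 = 7735853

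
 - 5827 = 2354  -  8181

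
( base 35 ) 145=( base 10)1370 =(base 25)24k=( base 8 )2532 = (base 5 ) 20440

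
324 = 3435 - 3111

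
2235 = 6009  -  3774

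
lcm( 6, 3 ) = 6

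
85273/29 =85273/29 = 2940.45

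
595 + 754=1349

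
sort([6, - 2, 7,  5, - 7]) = [ - 7, - 2,5  ,  6, 7]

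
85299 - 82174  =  3125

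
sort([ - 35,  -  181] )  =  [-181, - 35]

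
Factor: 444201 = 3^1  *  19^1*7793^1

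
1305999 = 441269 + 864730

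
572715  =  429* 1335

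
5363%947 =628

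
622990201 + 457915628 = 1080905829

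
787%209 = 160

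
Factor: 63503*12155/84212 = 771878965/84212 = 2^( - 2 )*5^1*11^2*13^1 * 17^1*23^1*37^( - 1)*251^1*569^ ( - 1)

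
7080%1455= 1260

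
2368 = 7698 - 5330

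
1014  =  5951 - 4937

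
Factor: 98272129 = 79^1*1243951^1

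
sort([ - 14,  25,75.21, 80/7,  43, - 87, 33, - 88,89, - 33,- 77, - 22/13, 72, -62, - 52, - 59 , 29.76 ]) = [ - 88, - 87, - 77, - 62, - 59,-52, - 33,-14,-22/13,80/7 , 25,  29.76, 33,43,72,75.21, 89 ] 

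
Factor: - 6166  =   - 2^1 * 3083^1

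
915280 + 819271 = 1734551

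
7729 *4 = 30916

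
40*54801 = 2192040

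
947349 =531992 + 415357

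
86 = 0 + 86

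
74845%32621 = 9603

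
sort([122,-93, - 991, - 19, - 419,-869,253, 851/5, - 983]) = [ - 991,  -  983,  -  869,  -  419,- 93,  -  19, 122, 851/5,253 ] 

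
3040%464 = 256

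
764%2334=764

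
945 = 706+239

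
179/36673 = 179/36673 = 0.00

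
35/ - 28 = -5/4 =-1.25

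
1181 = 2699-1518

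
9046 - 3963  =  5083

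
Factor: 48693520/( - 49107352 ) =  - 2^1*5^1*7^( - 1)*59^( - 1)*89^(-1)* 167^ ( - 1)*608669^1 = - 6086690/6138419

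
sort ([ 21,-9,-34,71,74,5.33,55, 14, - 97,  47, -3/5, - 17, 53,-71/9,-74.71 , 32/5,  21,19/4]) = [- 97, - 74.71, - 34, - 17, - 9,-71/9 , -3/5,19/4 , 5.33, 32/5,  14 , 21,21 , 47,53, 55,71,  74 ] 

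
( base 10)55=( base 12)47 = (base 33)1m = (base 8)67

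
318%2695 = 318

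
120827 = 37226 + 83601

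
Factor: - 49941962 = -2^1*7^1  *  3567283^1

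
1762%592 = 578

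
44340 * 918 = 40704120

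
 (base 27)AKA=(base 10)7840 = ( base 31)84s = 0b1111010100000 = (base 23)eik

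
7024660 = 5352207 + 1672453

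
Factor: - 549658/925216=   -  2^ (-4 )*29^( - 1) *997^( - 1) * 274829^1= - 274829/462608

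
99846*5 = 499230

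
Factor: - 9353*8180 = -2^2*5^1 * 47^1*199^1*409^1 = - 76507540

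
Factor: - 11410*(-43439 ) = 2^1* 5^1 * 7^1*11^2*163^1*359^1 = 495638990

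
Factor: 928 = 2^5*29^1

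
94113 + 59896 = 154009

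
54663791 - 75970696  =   - 21306905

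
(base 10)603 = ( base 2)1001011011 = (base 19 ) 1ce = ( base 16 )25b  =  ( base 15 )2a3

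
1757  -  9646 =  - 7889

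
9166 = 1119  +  8047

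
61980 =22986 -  - 38994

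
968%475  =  18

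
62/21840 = 31/10920=0.00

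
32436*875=28381500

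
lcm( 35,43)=1505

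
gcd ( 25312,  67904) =32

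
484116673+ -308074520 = 176042153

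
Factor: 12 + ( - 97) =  - 5^1*17^1 = - 85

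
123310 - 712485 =-589175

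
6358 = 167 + 6191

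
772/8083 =772/8083 = 0.10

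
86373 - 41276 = 45097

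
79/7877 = 79/7877 = 0.01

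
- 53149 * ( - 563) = 29922887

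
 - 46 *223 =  - 10258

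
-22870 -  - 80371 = 57501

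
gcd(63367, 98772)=1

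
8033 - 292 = 7741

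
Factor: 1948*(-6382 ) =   -  12432136 = - 2^3*487^1*3191^1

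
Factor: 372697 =13^1*28669^1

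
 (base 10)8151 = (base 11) 6140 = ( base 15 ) 2636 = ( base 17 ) 1B38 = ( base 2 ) 1111111010111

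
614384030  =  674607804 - 60223774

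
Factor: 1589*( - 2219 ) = -7^2 * 227^1*317^1 = - 3525991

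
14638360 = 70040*209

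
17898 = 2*8949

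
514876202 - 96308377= 418567825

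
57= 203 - 146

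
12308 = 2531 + 9777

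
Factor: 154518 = 2^1  *  3^1 * 7^1*13^1*283^1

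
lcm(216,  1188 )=2376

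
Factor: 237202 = 2^1*7^1*16943^1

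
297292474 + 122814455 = 420106929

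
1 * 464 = 464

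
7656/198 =116/3 = 38.67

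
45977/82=560+57/82 = 560.70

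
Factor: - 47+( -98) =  - 5^1* 29^1 = - 145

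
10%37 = 10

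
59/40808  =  59/40808 = 0.00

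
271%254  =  17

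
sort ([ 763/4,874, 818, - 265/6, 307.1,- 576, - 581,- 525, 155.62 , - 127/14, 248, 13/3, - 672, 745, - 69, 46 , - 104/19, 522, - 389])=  [ - 672,-581 , - 576, - 525, - 389 , - 69 , - 265/6, - 127/14, - 104/19, 13/3,46, 155.62, 763/4,248, 307.1,522,745, 818, 874]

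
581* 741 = 430521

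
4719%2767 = 1952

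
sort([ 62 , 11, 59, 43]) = [ 11,43, 59, 62]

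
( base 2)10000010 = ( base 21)64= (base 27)4m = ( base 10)130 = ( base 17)7b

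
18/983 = 18/983 = 0.02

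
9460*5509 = 52115140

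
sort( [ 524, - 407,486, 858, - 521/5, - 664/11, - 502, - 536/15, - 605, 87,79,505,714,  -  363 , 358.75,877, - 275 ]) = [ - 605, - 502, - 407, - 363, - 275, - 521/5, - 664/11 , - 536/15,79,87,358.75,  486,505,524 , 714,  858,877 ] 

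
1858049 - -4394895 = 6252944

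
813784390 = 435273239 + 378511151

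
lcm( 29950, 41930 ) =209650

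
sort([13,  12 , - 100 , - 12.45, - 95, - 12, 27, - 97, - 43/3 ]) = [ - 100, - 97, - 95,-43/3 , - 12.45, - 12 , 12, 13, 27] 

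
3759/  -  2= - 3759/2 =-1879.50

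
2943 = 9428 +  - 6485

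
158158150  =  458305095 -300146945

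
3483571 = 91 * 38281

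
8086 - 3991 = 4095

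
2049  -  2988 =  - 939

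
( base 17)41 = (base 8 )105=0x45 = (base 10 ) 69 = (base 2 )1000101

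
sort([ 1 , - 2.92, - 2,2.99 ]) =[  -  2.92, - 2, 1,2.99] 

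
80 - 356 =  - 276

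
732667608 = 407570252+325097356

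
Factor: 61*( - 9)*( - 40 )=2^3*3^2*5^1*61^1 = 21960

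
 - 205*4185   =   - 857925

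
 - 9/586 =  - 1  +  577/586 = - 0.02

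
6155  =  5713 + 442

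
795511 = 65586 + 729925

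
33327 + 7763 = 41090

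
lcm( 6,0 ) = 0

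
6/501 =2/167 = 0.01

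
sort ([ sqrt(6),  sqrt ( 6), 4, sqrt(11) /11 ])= [ sqrt(11 )/11, sqrt( 6),sqrt(6), 4]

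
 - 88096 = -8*11012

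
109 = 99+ 10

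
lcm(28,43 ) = 1204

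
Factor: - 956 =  - 2^2  *  239^1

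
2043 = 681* 3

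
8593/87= 8593/87= 98.77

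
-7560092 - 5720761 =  - 13280853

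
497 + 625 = 1122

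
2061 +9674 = 11735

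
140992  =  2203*64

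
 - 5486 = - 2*2743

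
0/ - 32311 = 0/1 = -  0.00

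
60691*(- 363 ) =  - 22030833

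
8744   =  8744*1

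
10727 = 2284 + 8443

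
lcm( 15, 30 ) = 30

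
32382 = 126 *257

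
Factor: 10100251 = 7^1 * 277^1 *5209^1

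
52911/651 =81 + 60/217  =  81.28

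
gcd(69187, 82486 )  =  1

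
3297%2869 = 428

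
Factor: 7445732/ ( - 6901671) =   -  2^2*3^( - 1)*37^1*7187^1 * 328651^(-1)= - 1063676/985953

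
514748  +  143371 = 658119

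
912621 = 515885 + 396736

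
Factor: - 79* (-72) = 2^3*3^2*79^1 = 5688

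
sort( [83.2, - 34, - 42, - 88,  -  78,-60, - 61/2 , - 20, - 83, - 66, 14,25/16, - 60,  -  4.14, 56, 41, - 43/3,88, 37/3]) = [ - 88, - 83, - 78, - 66 ,-60 ,-60, - 42 , - 34, - 61/2, - 20, - 43/3, - 4.14, 25/16,37/3  ,  14,  41,56,83.2, 88]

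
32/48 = 2/3 = 0.67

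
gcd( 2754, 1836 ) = 918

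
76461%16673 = 9769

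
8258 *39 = 322062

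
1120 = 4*280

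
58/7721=58/7721 = 0.01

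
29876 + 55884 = 85760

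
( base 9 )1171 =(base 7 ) 2356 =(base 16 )36a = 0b1101101010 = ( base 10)874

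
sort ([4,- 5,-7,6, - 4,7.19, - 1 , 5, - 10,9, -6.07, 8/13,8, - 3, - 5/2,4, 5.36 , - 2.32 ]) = [ - 10, - 7, - 6.07, - 5,-4, - 3 , - 5/2, - 2.32, - 1,8/13, 4,4,5,5.36, 6,7.19,8, 9 ]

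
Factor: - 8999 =  -  8999^1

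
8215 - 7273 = 942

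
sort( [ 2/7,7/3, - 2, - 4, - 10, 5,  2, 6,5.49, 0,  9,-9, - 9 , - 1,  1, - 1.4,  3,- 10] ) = [ - 10, - 10, - 9, -9, - 4,  -  2, - 1.4, - 1,0, 2/7,1,  2,7/3, 3, 5, 5.49,6,9 ]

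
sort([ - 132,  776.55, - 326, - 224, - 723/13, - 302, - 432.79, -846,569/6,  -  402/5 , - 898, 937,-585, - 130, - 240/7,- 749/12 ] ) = [ -898, - 846, - 585,  -  432.79, - 326,-302, - 224,- 132,- 130,  -  402/5,  -  749/12, - 723/13, - 240/7,  569/6, 776.55, 937]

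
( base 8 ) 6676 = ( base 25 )5fi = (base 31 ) 3kf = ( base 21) 7KB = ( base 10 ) 3518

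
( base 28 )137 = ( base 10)875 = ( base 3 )1012102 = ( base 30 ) t5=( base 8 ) 1553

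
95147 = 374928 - 279781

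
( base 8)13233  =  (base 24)A13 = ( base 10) 5787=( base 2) 1011010011011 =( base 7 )22605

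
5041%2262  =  517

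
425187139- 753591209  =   - 328404070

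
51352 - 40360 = 10992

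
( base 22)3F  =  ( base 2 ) 1010001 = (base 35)2b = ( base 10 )81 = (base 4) 1101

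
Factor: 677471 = 677471^1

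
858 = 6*143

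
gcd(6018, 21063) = 3009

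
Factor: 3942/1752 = 2^( - 2 )*  3^2 = 9/4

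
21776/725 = 21776/725= 30.04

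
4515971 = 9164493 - 4648522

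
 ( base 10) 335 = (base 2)101001111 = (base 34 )9t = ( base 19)hc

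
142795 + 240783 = 383578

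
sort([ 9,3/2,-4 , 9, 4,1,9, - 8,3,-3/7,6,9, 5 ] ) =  [ - 8 , - 4, - 3/7,1, 3/2,3,4,5,6,9 , 9,9, 9] 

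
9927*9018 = 89521686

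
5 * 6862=34310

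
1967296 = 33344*59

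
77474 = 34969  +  42505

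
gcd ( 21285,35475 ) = 7095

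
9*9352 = 84168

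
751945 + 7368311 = 8120256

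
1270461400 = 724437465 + 546023935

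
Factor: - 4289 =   -  4289^1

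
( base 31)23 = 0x41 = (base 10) 65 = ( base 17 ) 3e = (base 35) 1u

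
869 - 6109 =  -5240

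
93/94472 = 93/94472 = 0.00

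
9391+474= 9865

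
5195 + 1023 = 6218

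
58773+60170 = 118943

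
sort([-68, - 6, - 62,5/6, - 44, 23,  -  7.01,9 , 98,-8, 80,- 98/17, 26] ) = [ - 68 , - 62, - 44, - 8, - 7.01,  -  6,  -  98/17,5/6, 9, 23,  26,80,98]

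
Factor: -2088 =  - 2^3* 3^2 * 29^1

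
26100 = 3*8700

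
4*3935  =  15740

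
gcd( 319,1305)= 29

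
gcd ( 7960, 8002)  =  2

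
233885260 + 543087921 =776973181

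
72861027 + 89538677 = 162399704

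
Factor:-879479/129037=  - 43^1* 113^1*181^1*129037^( - 1 )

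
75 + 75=150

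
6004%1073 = 639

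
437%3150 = 437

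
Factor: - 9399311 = - 569^1*16519^1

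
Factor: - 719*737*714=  - 378350742  =  - 2^1*3^1*7^1*11^1*17^1*67^1*719^1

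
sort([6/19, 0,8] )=[ 0,6/19,8 ]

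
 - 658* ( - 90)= 59220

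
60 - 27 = 33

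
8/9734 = 4/4867 = 0.00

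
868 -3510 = -2642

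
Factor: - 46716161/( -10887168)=2^(-13)*3^ (- 1) * 53^1*443^(-1 ) * 881437^1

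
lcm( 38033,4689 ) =342297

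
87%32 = 23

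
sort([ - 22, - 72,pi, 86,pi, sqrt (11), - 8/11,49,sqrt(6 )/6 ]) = [ - 72,-22,  -  8/11,sqrt(6)/6, pi,  pi, sqrt( 11), 49,86 ] 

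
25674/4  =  12837/2 = 6418.50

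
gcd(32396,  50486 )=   2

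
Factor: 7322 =2^1*7^1 * 523^1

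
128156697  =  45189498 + 82967199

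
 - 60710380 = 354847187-415557567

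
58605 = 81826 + -23221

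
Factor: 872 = 2^3 * 109^1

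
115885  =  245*473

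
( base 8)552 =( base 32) BA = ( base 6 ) 1402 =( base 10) 362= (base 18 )122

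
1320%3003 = 1320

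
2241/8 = 280 + 1/8  =  280.12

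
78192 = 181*432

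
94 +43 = 137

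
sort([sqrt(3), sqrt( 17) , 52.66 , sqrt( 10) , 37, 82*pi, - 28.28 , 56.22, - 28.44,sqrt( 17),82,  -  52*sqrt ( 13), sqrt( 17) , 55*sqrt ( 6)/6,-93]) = [  -  52*sqrt(13 ),-93,-28.44,-28.28, sqrt( 3 ), sqrt( 10),sqrt(17 ) , sqrt( 17),sqrt( 17),55*sqrt( 6) /6, 37 , 52.66,56.22, 82  ,  82*pi ]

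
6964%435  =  4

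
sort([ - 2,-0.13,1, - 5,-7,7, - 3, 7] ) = [ - 7, - 5, - 3 , - 2, - 0.13, 1,  7, 7]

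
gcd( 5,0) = 5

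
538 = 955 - 417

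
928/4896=29/153 =0.19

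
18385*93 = 1709805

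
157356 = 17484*9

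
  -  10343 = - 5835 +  - 4508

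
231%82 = 67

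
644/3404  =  7/37 = 0.19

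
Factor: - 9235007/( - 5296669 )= 7^(  -  1)*19^1 * 486053^1 * 756667^( - 1)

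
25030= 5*5006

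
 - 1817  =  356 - 2173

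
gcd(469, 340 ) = 1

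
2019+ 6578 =8597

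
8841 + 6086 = 14927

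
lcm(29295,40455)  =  849555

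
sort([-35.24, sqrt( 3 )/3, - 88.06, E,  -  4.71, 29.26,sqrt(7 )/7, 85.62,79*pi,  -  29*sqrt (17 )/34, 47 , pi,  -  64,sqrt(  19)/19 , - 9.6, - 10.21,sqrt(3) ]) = [ - 88.06, - 64, - 35.24,  -  10.21,  -  9.6, - 4.71,  -  29*sqrt(17)/34, sqrt(19 ) /19 , sqrt (7)/7,sqrt( 3 ) /3, sqrt(  3 ), E,pi, 29.26,47 , 85.62,79*pi] 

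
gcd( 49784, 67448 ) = 8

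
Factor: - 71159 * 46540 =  - 3311739860 = - 2^2*5^1*11^1*13^1*179^1*6469^1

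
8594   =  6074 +2520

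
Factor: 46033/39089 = 13^1*3541^1*39089^(-1)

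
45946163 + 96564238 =142510401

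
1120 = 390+730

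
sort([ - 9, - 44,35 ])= [ - 44, - 9,35 ]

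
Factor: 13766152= 2^3 * 1720769^1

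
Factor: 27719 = 53^1 *523^1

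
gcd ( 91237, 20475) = 1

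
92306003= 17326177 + 74979826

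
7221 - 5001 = 2220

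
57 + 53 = 110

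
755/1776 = 755/1776 = 0.43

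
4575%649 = 32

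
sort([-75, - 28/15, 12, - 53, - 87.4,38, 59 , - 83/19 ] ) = [ - 87.4,-75, - 53, - 83/19,- 28/15,12, 38, 59]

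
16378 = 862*19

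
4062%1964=134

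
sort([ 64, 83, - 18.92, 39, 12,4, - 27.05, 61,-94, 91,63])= [ - 94, - 27.05, - 18.92, 4, 12, 39, 61, 63, 64, 83, 91]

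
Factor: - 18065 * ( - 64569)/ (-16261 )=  - 1166438985/16261=-3^1*5^1  *  7^( - 1)*23^(  -  1) * 101^( - 1)*3613^1*21523^1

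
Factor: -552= -2^3*3^1 *23^1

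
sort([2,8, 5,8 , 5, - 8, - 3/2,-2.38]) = [ - 8, - 2.38, - 3/2, 2,5, 5, 8, 8 ] 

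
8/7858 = 4/3929 = 0.00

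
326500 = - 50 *(  -  6530)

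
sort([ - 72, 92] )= [  -  72 , 92 ] 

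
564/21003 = 188/7001= 0.03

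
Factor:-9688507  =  -83^1 * 113^1*1033^1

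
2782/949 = 214/73 = 2.93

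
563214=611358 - 48144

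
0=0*16291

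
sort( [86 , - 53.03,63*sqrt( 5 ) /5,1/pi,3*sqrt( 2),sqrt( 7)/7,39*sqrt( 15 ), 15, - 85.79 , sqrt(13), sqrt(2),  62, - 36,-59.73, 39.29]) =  [ - 85.79  ,  -  59.73,-53.03, - 36, 1/pi,sqrt (7) /7,sqrt( 2 ),sqrt( 13), 3*sqrt( 2 ),  15,  63*sqrt( 5 ) /5,39.29,62,86,39*sqrt( 15 )] 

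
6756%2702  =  1352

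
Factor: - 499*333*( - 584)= 97041528 = 2^3*3^2* 37^1*73^1*499^1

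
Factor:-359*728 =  - 2^3*7^1*13^1  *359^1  =  - 261352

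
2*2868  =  5736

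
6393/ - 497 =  - 6393/497 = - 12.86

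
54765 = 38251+16514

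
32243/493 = 32243/493 = 65.40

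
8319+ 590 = 8909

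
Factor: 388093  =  17^1*37^1*617^1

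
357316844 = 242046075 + 115270769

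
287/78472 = 287/78472 = 0.00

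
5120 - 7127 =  - 2007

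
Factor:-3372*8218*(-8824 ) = 2^6*3^1*7^1*281^1*587^1*1103^1 = 244522711104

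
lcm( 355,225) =15975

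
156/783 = 52/261  =  0.20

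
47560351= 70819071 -23258720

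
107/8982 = 107/8982 = 0.01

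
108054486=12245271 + 95809215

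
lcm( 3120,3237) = 258960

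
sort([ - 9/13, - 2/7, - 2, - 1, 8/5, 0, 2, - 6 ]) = [ - 6, - 2,  -  1, - 9/13, - 2/7 , 0,8/5,2 ]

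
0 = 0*956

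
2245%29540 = 2245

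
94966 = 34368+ 60598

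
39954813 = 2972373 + 36982440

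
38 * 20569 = 781622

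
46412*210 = 9746520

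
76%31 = 14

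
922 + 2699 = 3621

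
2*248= 496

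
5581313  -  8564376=-2983063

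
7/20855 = 7/20855= 0.00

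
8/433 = 8/433 = 0.02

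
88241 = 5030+83211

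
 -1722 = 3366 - 5088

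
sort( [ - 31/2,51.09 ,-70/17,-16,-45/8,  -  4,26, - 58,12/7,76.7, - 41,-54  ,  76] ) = [ - 58,-54 , - 41 , - 16, - 31/2,-45/8, - 70/17, - 4,12/7, 26, 51.09,76,76.7]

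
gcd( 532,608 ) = 76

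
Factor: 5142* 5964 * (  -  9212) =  - 282503372256=- 2^5 * 3^2*7^3*47^1*71^1*857^1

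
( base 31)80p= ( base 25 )C8D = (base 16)1e21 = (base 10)7713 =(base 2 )1111000100001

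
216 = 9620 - 9404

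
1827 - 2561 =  - 734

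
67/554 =67/554 = 0.12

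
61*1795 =109495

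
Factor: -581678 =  -2^1*290839^1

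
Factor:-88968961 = -109^1*127^1*6427^1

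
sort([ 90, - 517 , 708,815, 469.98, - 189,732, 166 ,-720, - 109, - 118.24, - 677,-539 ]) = [-720 , - 677 ,-539, - 517,-189,-118.24, - 109, 90, 166, 469.98,708, 732,815]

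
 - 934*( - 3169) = 2959846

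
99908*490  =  48954920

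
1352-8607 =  - 7255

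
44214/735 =60 + 38/245 = 60.16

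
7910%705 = 155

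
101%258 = 101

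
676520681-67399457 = 609121224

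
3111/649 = 4  +  515/649 = 4.79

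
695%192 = 119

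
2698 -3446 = - 748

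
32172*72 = 2316384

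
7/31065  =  7/31065=0.00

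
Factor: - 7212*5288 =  - 38137056 = - 2^5*3^1*601^1 * 661^1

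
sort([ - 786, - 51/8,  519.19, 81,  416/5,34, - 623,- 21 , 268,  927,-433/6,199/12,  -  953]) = [-953, - 786, - 623, - 433/6, - 21,-51/8, 199/12, 34,81, 416/5,268, 519.19,927]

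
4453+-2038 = 2415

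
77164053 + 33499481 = 110663534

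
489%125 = 114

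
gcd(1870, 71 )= 1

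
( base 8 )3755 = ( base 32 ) 1VD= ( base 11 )1585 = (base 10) 2029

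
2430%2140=290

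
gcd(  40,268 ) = 4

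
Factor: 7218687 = 3^1 *7^1* 139^1*2473^1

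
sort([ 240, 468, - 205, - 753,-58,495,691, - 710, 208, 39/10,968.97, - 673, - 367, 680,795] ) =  [ - 753 ,-710, - 673, - 367, - 205, - 58,39/10,208, 240,468, 495,680,691,795,968.97 ] 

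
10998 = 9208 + 1790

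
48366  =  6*8061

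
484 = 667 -183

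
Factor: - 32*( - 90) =2^6*3^2 * 5^1 = 2880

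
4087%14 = 13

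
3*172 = 516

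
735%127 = 100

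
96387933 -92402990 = 3984943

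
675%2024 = 675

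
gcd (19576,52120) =8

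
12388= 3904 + 8484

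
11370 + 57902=69272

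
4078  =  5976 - 1898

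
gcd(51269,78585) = 1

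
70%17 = 2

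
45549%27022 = 18527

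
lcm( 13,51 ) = 663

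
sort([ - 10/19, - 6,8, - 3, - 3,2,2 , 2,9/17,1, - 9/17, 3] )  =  [ - 6 , - 3, - 3, - 9/17, - 10/19, 9/17, 1,2,2,2,3,8]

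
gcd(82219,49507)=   1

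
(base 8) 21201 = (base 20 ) 121D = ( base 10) 8833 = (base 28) B7D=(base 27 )c34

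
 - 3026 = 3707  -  6733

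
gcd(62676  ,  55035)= 9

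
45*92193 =4148685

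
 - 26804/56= - 479 + 5/14= - 478.64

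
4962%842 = 752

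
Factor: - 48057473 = -307^1*156539^1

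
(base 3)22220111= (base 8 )14535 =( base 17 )157g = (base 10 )6493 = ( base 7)24634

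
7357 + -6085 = 1272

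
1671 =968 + 703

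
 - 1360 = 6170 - 7530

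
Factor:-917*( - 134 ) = 122878 = 2^1*7^1 * 67^1*131^1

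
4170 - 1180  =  2990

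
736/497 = 736/497 = 1.48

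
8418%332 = 118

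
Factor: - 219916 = -2^2 *54979^1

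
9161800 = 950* 9644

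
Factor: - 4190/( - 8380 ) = 2^( - 1) =1/2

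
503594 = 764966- 261372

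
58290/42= 1387  +  6/7= 1387.86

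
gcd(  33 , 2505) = 3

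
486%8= 6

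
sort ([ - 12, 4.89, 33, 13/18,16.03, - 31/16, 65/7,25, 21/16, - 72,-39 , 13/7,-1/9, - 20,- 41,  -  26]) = [- 72, - 41,- 39, - 26, - 20, - 12, - 31/16, - 1/9, 13/18,21/16,13/7, 4.89,  65/7,  16.03,25,33 ]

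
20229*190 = 3843510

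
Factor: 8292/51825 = 4/25 = 2^2*5^ (- 2)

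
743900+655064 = 1398964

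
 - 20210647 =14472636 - 34683283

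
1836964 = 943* 1948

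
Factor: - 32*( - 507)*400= 6489600 = 2^9*3^1 * 5^2*13^2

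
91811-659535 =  - 567724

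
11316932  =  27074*418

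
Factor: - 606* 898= - 2^2*3^1*101^1*449^1 = - 544188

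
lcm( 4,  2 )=4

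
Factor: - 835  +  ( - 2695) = -3530 = - 2^1 * 5^1*353^1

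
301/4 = 301/4 = 75.25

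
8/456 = 1/57 = 0.02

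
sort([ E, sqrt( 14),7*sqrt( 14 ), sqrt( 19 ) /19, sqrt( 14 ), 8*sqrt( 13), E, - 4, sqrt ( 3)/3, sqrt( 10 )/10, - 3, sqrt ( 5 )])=[ - 4,-3, sqrt( 19) /19, sqrt( 10)/10,  sqrt( 3)/3 , sqrt( 5),E,E,  sqrt( 14 ), sqrt( 14),7*sqrt(14 ), 8*sqrt( 13 )]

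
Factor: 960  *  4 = 3840 = 2^8*3^1*5^1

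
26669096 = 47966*556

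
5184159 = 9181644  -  3997485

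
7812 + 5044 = 12856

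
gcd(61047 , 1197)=1197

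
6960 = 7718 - 758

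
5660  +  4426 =10086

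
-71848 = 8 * ( - 8981 )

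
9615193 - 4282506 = 5332687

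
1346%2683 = 1346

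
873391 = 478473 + 394918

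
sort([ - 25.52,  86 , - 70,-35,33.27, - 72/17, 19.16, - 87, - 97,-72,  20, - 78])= [ - 97,-87, - 78, - 72, - 70, - 35, - 25.52,-72/17,19.16,20, 33.27,  86] 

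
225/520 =45/104 = 0.43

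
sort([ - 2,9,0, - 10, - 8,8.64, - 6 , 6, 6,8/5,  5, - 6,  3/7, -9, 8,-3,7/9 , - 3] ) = [ - 10, - 9,-8, - 6, - 6, - 3, - 3, - 2,0,3/7, 7/9,8/5,  5,  6, 6,  8 , 8.64,  9]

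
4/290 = 2/145 = 0.01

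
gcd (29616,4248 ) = 24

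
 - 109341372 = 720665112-830006484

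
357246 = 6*59541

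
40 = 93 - 53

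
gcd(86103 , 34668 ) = 81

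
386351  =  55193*7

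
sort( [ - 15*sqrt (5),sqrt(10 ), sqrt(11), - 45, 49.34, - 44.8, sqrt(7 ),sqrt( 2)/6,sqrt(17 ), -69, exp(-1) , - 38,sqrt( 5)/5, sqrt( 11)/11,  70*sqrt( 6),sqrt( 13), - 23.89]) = [ - 69, - 45,-44.8, - 38, - 15* sqrt( 5), - 23.89,sqrt ( 2)/6, sqrt(11)/11, exp( - 1), sqrt( 5)/5,sqrt (7 ), sqrt(10 ),sqrt(11),  sqrt (13 ),sqrt(17 )  ,  49.34,70*sqrt ( 6 ) ]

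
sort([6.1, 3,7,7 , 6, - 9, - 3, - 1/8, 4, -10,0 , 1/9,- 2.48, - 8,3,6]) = [- 10, - 9 ,  -  8,-3,  -  2.48, - 1/8,0,1/9,3, 3,4,6,6, 6.1 , 7,7]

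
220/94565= 44/18913 = 0.00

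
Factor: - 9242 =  - 2^1 *4621^1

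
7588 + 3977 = 11565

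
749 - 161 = 588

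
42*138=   5796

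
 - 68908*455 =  -31353140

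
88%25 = 13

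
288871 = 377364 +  - 88493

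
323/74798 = 323/74798 =0.00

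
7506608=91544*82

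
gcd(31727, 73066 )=1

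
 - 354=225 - 579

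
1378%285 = 238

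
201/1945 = 201/1945 = 0.10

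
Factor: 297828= 2^2 *3^2*8273^1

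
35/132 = 35/132=0.27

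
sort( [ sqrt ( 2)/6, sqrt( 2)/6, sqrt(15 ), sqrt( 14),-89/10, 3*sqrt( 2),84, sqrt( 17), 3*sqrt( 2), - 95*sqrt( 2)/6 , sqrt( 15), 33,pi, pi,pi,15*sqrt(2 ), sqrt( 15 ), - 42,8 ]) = [ - 42, - 95*sqrt( 2 ) /6,-89/10, sqrt(2 )/6,sqrt (2)/6,pi, pi,pi,  sqrt( 14 ), sqrt( 15),  sqrt( 15),sqrt( 15),sqrt( 17), 3 * sqrt( 2), 3*sqrt(2), 8,  15*sqrt(2),33, 84]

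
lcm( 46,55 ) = 2530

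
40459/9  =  4495 + 4/9 = 4495.44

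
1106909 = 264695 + 842214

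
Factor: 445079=181^1*2459^1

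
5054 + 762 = 5816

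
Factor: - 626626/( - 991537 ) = 2^1 * 7^1*11^1*13^1 * 43^( - 1)*313^1*23059^( - 1)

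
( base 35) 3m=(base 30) 47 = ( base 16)7f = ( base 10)127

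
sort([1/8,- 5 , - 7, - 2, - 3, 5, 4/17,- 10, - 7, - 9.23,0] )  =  [-10, - 9.23,- 7, - 7,  -  5, -3 , - 2, 0, 1/8, 4/17,5]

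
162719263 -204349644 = -41630381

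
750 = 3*250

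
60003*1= 60003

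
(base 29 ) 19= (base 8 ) 46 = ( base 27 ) 1b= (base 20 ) 1I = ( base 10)38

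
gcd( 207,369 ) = 9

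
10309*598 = 6164782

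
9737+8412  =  18149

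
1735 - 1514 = 221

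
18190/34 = 535 = 535.00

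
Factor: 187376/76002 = 2^3*3^( - 1 )*7^2 * 53^( - 1) = 392/159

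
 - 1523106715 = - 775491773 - 747614942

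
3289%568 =449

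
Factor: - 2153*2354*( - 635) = 3218282870 =2^1*5^1*11^1*107^1*127^1*2153^1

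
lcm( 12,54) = 108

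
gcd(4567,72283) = 1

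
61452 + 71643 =133095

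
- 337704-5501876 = -5839580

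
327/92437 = 327/92437 = 0.00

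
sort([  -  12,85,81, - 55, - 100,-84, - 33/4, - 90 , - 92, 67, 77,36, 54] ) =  [ - 100,  -  92,-90, - 84,  -  55, - 12, - 33/4, 36,54,67,77,81,  85]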